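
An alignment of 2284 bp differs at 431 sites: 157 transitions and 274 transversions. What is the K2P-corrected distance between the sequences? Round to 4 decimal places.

0.2174

P = 157/2284 ≈ 0.068739 and Q = 274/2284 ≈ 0.119965.
Under the Kimura two-parameter model, d = −½ ln(1 − 2P − Q) − ¼ ln(1 − 2Q).
1 − 2P − Q = 0.742557, giving −½ ln(0.742557) = 0.148828.
1 − 2Q = 0.76007, giving −¼ ln(0.76007) = 0.068586.
d = 0.148828 + 0.068586 = 0.217414.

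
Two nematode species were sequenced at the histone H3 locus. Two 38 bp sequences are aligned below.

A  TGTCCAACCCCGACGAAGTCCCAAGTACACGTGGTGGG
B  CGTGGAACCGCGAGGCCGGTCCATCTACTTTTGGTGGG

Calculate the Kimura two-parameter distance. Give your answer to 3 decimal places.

Of 38 sites, 3 differences are transitions and 11 are transversions, so P = 3/38 ≈ 0.078947 and Q = 11/38 ≈ 0.289474.
Under the Kimura two-parameter model, d = −½ ln(1 − 2P − Q) − ¼ ln(1 − 2Q).
1 − 2P − Q = 0.552632, giving −½ ln(0.552632) = 0.296531.
1 − 2Q = 0.421052, giving −¼ ln(0.421052) = 0.216250.
d = 0.296531 + 0.216250 = 0.512781.

0.513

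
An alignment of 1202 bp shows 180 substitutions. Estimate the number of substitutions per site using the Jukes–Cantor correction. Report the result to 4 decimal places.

p = 180/1202 ≈ 0.14975.
d = −(3/4) ln(1 − 4p/3) = −0.75 ln(1 − 0.199667) = −0.75 ln(0.800333)
  = −0.75 × (-0.222727) = 0.167045 substitutions/site.

0.1670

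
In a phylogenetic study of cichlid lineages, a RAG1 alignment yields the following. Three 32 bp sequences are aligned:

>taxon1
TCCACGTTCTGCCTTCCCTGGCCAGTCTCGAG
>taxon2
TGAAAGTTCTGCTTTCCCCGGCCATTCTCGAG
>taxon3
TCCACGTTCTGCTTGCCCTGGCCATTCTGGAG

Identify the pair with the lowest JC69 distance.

taxon1 and taxon3

taxon1–taxon2: 6/32 differ, p = 0.188, d = 0.216.
taxon1–taxon3: 4/32 differ, p = 0.125, d = 0.137.
taxon2–taxon3: 6/32 differ, p = 0.188, d = 0.216.
The smallest distance is between taxon1 and taxon3.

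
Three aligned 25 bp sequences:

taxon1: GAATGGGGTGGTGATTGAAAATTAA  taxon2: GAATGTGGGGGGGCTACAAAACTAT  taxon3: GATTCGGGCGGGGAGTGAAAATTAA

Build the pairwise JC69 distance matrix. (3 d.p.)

d(taxon1,taxon2) = 0.417, d(taxon1,taxon3) = 0.233, d(taxon2,taxon3) = 0.572

taxon1–taxon2: 8/25 sites differ → p = 0.32, d = −0.75 ln(1 − 0.426667) = 0.417216 ≈ 0.417.
taxon1–taxon3: 5/25 sites differ → p = 0.2, d = −0.75 ln(1 − 0.266667) = 0.232617 ≈ 0.233.
taxon2–taxon3: 10/25 sites differ → p = 0.4, d = −0.75 ln(1 − 0.533333) = 0.571605 ≈ 0.572.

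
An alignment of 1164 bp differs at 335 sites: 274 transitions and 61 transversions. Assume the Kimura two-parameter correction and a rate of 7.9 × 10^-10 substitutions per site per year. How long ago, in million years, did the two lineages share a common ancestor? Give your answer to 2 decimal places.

251.90

P = 274/1164 ≈ 0.235395 and Q = 61/1164 ≈ 0.052405.
Under the Kimura two-parameter model, d = −½ ln(1 − 2P − Q) − ¼ ln(1 − 2Q).
1 − 2P − Q = 0.476805, giving −½ ln(0.476805) = 0.370324.
1 − 2Q = 0.89519, giving −¼ ln(0.89519) = 0.027680.
d = 0.370324 + 0.027680 = 0.398004.
Under a molecular clock d = 2μt, so t = d/(2μ) = 0.398004 / (2 × 7.9 × 10^-10) = 251.90 million years.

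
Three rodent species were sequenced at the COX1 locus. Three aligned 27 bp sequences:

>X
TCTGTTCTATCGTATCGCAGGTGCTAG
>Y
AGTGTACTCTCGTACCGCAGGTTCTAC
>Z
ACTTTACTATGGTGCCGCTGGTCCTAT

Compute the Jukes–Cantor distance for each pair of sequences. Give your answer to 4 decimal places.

X–Y: 7/27 sites differ → p ≈ 0.259259, d = −0.75 ln(1 − 0.345679) = 0.318118 ≈ 0.3181.
X–Z: 9/27 sites differ → p ≈ 0.333333, d = −0.75 ln(1 − 0.444444) = 0.440839 ≈ 0.4408.
Y–Z: 8/27 sites differ → p ≈ 0.296296, d = −0.75 ln(1 − 0.395061) = 0.376971 ≈ 0.3770.

d(X,Y) = 0.3181, d(X,Z) = 0.4408, d(Y,Z) = 0.3770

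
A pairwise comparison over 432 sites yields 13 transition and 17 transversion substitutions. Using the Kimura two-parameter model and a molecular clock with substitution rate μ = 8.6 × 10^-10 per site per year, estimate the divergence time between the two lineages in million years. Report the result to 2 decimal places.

P = 13/432 ≈ 0.030093 and Q = 17/432 ≈ 0.039352.
Under the Kimura two-parameter model, d = −½ ln(1 − 2P − Q) − ¼ ln(1 − 2Q).
1 − 2P − Q = 0.900462, giving −½ ln(0.900462) = 0.052424.
1 − 2Q = 0.921296, giving −¼ ln(0.921296) = 0.020493.
d = 0.052424 + 0.020493 = 0.072917.
Under a molecular clock d = 2μt, so t = d/(2μ) = 0.072917 / (2 × 8.6 × 10^-10) = 42.39 million years.

42.39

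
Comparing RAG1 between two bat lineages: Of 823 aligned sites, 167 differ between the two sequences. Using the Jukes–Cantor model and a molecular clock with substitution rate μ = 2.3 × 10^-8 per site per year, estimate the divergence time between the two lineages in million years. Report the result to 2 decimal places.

5.14

p = 167/823 ≈ 0.202916.
d = −(3/4) ln(1 − 4p/3) = −0.75 ln(1 − 0.270555) = −0.75 ln(0.729445)
  = −0.75 × (-0.315471) = 0.236603 substitutions/site.
Under a molecular clock d = 2μt, so t = d/(2μ) = 0.236603 / (2 × 2.3 × 10^-8) = 5.14 million years.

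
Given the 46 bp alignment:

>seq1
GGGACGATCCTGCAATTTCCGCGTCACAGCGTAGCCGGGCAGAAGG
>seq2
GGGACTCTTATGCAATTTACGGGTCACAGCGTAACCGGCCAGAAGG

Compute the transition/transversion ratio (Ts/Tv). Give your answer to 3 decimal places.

0.333

Transitions are A↔G and C↔T; transversions are all other mismatches.
Transitions: 2. Transversions: 6.
R = 2/6 = 0.333333… ≈ 0.333 (to 3 d.p.).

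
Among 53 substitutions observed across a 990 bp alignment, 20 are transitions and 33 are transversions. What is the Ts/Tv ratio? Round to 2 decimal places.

0.61

R = 20/33 = 0.606060… ≈ 0.61 (to 2 d.p.).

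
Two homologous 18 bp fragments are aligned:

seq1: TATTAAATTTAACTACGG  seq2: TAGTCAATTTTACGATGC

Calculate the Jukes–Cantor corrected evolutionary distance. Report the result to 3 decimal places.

0.441

The sequences differ at 6 of 18 sites (3, 5, 11, 14, 16, 18), so p = 6/18 ≈ 0.333333.
d = −(3/4) ln(1 − 4p/3) = −0.75 ln(1 − 0.444444) = −0.75 ln(0.555556)
  = −0.75 × (-0.587786) = 0.440840 substitutions/site.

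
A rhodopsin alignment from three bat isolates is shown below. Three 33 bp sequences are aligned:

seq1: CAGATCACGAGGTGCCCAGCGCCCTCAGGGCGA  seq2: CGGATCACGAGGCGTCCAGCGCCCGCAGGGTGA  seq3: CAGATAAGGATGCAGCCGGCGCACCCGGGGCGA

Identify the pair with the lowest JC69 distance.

seq1 and seq2

seq1–seq2: 5/33 differ, p = 0.152, d = 0.169.
seq1–seq3: 10/33 differ, p = 0.303, d = 0.388.
seq2–seq3: 11/33 differ, p = 0.333, d = 0.441.
The smallest distance is between seq1 and seq2.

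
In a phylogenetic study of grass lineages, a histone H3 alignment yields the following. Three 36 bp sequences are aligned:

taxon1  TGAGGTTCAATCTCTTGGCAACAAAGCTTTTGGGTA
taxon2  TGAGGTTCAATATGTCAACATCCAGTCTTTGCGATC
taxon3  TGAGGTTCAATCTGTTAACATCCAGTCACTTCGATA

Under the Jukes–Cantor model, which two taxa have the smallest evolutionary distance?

taxon1–taxon2: 13/36 differ, p = 0.361, d = 0.493.
taxon1–taxon3: 11/36 differ, p = 0.306, d = 0.392.
taxon2–taxon3: 6/36 differ, p = 0.167, d = 0.188.
The smallest distance is between taxon2 and taxon3.

taxon2 and taxon3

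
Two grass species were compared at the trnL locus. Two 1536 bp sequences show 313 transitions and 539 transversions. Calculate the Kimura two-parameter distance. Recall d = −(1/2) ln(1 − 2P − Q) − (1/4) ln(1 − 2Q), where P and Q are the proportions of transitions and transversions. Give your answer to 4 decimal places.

P = 313/1536 ≈ 0.203776 and Q = 539/1536 ≈ 0.350911.
Under the Kimura two-parameter model, d = −½ ln(1 − 2P − Q) − ¼ ln(1 − 2Q).
1 − 2P − Q = 0.241537, giving −½ ln(0.241537) = 0.710366.
1 − 2Q = 0.298178, giving −¼ ln(0.298178) = 0.302516.
d = 0.710366 + 0.302516 = 1.012882.

1.0129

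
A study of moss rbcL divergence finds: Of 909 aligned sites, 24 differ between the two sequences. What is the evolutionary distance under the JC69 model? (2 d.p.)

0.03

p = 24/909 ≈ 0.026403.
d = −(3/4) ln(1 − 4p/3) = −0.75 ln(1 − 0.035204) = −0.75 ln(0.964796)
  = −0.75 × (-0.035839) = 0.026879 substitutions/site.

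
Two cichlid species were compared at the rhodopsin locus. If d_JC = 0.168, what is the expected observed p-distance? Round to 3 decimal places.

p = (3/4)(1 − e^(−4d/3)) = 0.75 × (1 − e^(-0.224)) = 0.75 × (1 − 0.799315) = 0.150514.

0.151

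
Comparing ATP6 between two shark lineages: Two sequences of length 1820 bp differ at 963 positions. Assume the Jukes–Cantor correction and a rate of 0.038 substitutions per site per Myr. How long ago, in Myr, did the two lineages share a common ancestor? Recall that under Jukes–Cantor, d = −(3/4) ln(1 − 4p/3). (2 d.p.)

12.06

p = 963/1820 ≈ 0.529121.
d = −(3/4) ln(1 − 4p/3) = −0.75 ln(1 − 0.705495) = −0.75 ln(0.294505)
  = −0.75 × (-1.222459) = 0.916844 substitutions/site.
Under a molecular clock d = 2μt, so t = d/(2μ) = 0.916844 / (2 × 0.038) = 12.06 Myr.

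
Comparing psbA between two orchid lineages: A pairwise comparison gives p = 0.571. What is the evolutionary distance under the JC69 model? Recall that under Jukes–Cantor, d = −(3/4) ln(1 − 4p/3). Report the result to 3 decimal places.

1.075

d = −(3/4) ln(1 − 4p/3) = −0.75 ln(1 − 0.761333) = −0.75 ln(0.238667)
  = −0.75 × (-1.432686) = 1.074515 substitutions/site.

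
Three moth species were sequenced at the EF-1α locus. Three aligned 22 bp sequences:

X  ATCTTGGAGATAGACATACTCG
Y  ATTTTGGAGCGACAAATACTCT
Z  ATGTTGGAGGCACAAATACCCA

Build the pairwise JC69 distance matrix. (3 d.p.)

X–Y: 6/22 sites differ → p ≈ 0.272727, d = −0.75 ln(1 − 0.363636) = 0.338988 ≈ 0.339.
X–Z: 7/22 sites differ → p ≈ 0.318182, d = −0.75 ln(1 − 0.424243) = 0.414052 ≈ 0.414.
Y–Z: 5/22 sites differ → p ≈ 0.227273, d = −0.75 ln(1 − 0.303031) = 0.270761 ≈ 0.271.

d(X,Y) = 0.339, d(X,Z) = 0.414, d(Y,Z) = 0.271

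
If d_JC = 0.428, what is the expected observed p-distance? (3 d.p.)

0.326

p = (3/4)(1 − e^(−4d/3)) = 0.75 × (1 − e^(-0.570667)) = 0.75 × (1 − 0.565148) = 0.326139.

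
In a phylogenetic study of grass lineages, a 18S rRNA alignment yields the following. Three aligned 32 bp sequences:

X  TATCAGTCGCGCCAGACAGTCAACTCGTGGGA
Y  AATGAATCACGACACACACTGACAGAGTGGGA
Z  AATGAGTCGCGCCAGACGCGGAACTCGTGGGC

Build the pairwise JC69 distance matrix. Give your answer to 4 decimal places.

d(X,Y) = 0.5199, d(X,Z) = 0.2586, d(Y,Z) = 0.4598

X–Y: 12/32 sites differ → p = 0.375, d = −0.75 ln(1 − 0.5) = 0.519860 ≈ 0.5199.
X–Z: 7/32 sites differ → p = 0.21875, d = −0.75 ln(1 − 0.291667) = 0.258631 ≈ 0.2586.
Y–Z: 11/32 sites differ → p = 0.34375, d = −0.75 ln(1 − 0.458333) = 0.459828 ≈ 0.4598.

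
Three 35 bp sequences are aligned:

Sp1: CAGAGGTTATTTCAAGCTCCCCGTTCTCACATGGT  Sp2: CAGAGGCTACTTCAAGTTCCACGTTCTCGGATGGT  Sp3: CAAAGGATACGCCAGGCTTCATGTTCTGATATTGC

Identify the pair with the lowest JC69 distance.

Sp1–Sp2: 6/35 differ, p = 0.171, d = 0.195.
Sp1–Sp3: 13/35 differ, p = 0.371, d = 0.513.
Sp2–Sp3: 13/35 differ, p = 0.371, d = 0.513.
The smallest distance is between Sp1 and Sp2.

Sp1 and Sp2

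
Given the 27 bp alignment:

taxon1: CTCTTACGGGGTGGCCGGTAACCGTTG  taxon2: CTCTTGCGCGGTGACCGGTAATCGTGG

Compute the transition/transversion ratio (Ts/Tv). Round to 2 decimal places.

1.50

Transitions are A↔G and C↔T; transversions are all other mismatches.
Transitions: 3. Transversions: 2.
R = 3/2 = 1.50.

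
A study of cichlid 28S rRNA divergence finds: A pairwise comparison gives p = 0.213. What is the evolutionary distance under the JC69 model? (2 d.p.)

0.25

d = −(3/4) ln(1 − 4p/3) = −0.75 ln(1 − 0.284) = −0.75 ln(0.716)
  = −0.75 × (-0.334075) = 0.250556 substitutions/site.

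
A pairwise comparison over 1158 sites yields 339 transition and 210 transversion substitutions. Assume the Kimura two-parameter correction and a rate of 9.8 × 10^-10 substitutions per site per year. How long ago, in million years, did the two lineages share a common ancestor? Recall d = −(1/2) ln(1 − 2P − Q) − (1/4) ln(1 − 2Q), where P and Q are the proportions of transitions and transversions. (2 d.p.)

428.90

P = 339/1158 ≈ 0.292746 and Q = 210/1158 ≈ 0.181347.
Under the Kimura two-parameter model, d = −½ ln(1 − 2P − Q) − ¼ ln(1 − 2Q).
1 − 2P − Q = 0.233161, giving −½ ln(0.233161) = 0.728013.
1 − 2Q = 0.637306, giving −¼ ln(0.637306) = 0.112626.
d = 0.728013 + 0.112626 = 0.840639.
Under a molecular clock d = 2μt, so t = d/(2μ) = 0.840639 / (2 × 9.8 × 10^-10) = 428.90 million years.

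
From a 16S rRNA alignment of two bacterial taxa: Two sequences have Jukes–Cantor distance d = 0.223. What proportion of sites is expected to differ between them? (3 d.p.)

0.193

p = (3/4)(1 − e^(−4d/3)) = 0.75 × (1 − e^(-0.297333)) = 0.75 × (1 − 0.742797) = 0.192902.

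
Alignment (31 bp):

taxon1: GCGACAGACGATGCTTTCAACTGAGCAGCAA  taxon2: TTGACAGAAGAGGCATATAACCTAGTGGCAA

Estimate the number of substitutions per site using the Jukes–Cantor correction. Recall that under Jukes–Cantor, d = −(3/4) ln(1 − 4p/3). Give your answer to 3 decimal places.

The sequences differ at 11 of 31 sites, so p = 11/31 ≈ 0.354839.
d = −(3/4) ln(1 − 4p/3) = −0.75 ln(1 − 0.473119) = −0.75 ln(0.526881)
  = −0.75 × (-0.640781) = 0.480586 substitutions/site.

0.481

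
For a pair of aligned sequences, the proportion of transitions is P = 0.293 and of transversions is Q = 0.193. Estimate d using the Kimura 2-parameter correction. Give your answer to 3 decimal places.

0.877

Under the Kimura two-parameter model, d = −½ ln(1 − 2P − Q) − ¼ ln(1 − 2Q).
1 − 2P − Q = 0.221, giving −½ ln(0.221) = 0.754796.
1 − 2Q = 0.614, giving −¼ ln(0.614) = 0.121940.
d = 0.754796 + 0.121940 = 0.876736.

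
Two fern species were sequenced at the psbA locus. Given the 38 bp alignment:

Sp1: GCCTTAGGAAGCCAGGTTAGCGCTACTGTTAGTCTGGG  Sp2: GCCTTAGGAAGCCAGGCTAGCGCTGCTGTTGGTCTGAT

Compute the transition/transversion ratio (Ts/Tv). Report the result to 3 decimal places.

4.000

Transitions are A↔G and C↔T; transversions are all other mismatches.
Transitions: 4. Transversions: 1.
R = 4/1 = 4.000.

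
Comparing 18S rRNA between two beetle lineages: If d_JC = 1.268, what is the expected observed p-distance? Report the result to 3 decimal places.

0.612

p = (3/4)(1 − e^(−4d/3)) = 0.75 × (1 − e^(-1.690667)) = 0.75 × (1 − 0.184396) = 0.611703.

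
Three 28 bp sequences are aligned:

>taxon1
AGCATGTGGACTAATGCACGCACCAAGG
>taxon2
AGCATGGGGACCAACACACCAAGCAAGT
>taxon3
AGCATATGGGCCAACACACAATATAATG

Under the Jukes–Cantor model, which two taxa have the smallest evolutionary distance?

taxon1–taxon2: 8/28 differ, p = 0.286, d = 0.360.
taxon1–taxon3: 11/28 differ, p = 0.393, d = 0.556.
taxon2–taxon3: 9/28 differ, p = 0.321, d = 0.420.
The smallest distance is between taxon1 and taxon2.

taxon1 and taxon2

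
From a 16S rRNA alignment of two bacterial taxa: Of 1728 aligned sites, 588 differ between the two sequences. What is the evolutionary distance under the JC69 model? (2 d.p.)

0.45

p = 588/1728 ≈ 0.340278.
d = −(3/4) ln(1 − 4p/3) = −0.75 ln(1 − 0.453704) = −0.75 ln(0.546296)
  = −0.75 × (-0.604594) = 0.453446 substitutions/site.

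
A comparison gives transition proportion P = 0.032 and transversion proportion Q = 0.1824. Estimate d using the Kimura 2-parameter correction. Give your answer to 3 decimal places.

0.255

Under the Kimura two-parameter model, d = −½ ln(1 − 2P − Q) − ¼ ln(1 − 2Q).
1 − 2P − Q = 0.7536, giving −½ ln(0.7536) = 0.141447.
1 − 2Q = 0.6352, giving −¼ ln(0.6352) = 0.113454.
d = 0.141447 + 0.113454 = 0.254901.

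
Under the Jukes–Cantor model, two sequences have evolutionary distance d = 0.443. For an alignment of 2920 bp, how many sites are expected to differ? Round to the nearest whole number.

977

Invert JC69: p = (3/4)(1 − e^(−4d/3)) = 0.75 × (1 − e^(-0.590667)) = 0.75 × (1 − 0.553958) = 0.334532.
Expected differing sites = pL ≈ 0.334532 × 2920 = 976.83344 ≈ 977.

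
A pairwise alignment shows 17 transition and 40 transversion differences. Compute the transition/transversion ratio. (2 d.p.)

0.43

R = 17/40 = 0.425 ≈ 0.43 (to 2 d.p.).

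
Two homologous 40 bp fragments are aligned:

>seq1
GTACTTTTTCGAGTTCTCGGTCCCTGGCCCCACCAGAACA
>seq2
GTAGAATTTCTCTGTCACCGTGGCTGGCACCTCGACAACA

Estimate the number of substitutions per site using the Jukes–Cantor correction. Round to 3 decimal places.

0.520

The sequences differ at 15 of 40 sites, so p = 15/40 = 0.375.
d = −(3/4) ln(1 − 4p/3) = −0.75 ln(1 − 0.5) = −0.75 ln(0.5)
  = −0.75 × (-0.693147) = 0.519860 substitutions/site.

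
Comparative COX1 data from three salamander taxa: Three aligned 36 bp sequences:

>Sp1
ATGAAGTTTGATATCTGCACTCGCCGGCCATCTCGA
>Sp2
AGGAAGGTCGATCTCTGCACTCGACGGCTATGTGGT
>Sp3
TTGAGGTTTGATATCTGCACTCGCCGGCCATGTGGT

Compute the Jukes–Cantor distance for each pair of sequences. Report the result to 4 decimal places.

d(Sp1,Sp2) = 0.3041, d(Sp1,Sp3) = 0.1536, d(Sp2,Sp3) = 0.2635

Sp1–Sp2: 9/36 sites differ → p = 0.25, d = −0.75 ln(1 − 0.333333) = 0.304098 ≈ 0.3041.
Sp1–Sp3: 5/36 sites differ → p ≈ 0.138889, d = −0.75 ln(1 − 0.185185) = 0.153596 ≈ 0.1536.
Sp2–Sp3: 8/36 sites differ → p ≈ 0.222222, d = −0.75 ln(1 − 0.296296) = 0.263548 ≈ 0.2635.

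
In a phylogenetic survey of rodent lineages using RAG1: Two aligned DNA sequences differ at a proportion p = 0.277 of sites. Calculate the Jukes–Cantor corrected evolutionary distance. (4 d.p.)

0.3457

d = −(3/4) ln(1 − 4p/3) = −0.75 ln(1 − 0.369333) = −0.75 ln(0.630667)
  = −0.75 × (-0.460977) = 0.345733 substitutions/site.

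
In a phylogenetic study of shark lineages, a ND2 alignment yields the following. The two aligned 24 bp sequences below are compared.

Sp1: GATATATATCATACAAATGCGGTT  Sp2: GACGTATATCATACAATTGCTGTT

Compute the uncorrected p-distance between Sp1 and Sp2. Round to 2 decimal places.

The sequences differ at 4 of 24 positions (sites 3, 4, 17, 21).
p = 4/24 = 0.166666… ≈ 0.17 (to 2 d.p.).

0.17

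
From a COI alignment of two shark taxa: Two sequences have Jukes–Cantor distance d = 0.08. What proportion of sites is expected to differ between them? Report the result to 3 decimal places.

0.076

p = (3/4)(1 − e^(−4d/3)) = 0.75 × (1 − e^(-0.106667)) = 0.75 × (1 − 0.898825) = 0.075881.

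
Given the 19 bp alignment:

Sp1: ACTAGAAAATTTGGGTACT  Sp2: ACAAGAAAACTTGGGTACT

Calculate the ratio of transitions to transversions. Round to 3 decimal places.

1.000

Transitions are A↔G and C↔T; transversions are all other mismatches.
Transitions: 1. Transversions: 1.
R = 1/1 = 1.000.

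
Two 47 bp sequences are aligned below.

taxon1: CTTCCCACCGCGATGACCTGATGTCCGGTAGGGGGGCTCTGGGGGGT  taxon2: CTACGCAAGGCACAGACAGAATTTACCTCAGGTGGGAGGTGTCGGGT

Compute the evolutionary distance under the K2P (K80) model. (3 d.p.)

Of 47 sites, 3 differences are transitions and 18 are transversions, so P = 3/47 ≈ 0.06383 and Q = 18/47 ≈ 0.382979.
Under the Kimura two-parameter model, d = −½ ln(1 − 2P − Q) − ¼ ln(1 − 2Q).
1 − 2P − Q = 0.489361, giving −½ ln(0.489361) = 0.357327.
1 − 2Q = 0.234042, giving −¼ ln(0.234042) = 0.363064.
d = 0.357327 + 0.363064 = 0.720391.

0.720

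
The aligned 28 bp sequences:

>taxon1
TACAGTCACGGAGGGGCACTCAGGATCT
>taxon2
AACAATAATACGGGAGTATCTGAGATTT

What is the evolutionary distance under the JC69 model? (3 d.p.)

0.940

The sequences differ at 15 of 28 sites, so p = 15/28 ≈ 0.535714.
d = −(3/4) ln(1 − 4p/3) = −0.75 ln(1 − 0.714285) = −0.75 ln(0.285715)
  = −0.75 × (-1.252760) = 0.939570 substitutions/site.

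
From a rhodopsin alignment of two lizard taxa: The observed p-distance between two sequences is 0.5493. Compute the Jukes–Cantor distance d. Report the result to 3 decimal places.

d = −(3/4) ln(1 − 4p/3) = −0.75 ln(1 − 0.7324) = −0.75 ln(0.2676)
  = −0.75 × (-1.318262) = 0.988697 substitutions/site.

0.989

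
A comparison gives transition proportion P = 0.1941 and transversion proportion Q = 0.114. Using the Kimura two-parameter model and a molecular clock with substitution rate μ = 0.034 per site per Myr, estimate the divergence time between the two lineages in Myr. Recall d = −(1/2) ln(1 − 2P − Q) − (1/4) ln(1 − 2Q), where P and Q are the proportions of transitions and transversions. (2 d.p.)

6.08

Under the Kimura two-parameter model, d = −½ ln(1 − 2P − Q) − ¼ ln(1 − 2Q).
1 − 2P − Q = 0.4978, giving −½ ln(0.4978) = 0.348778.
1 − 2Q = 0.772, giving −¼ ln(0.772) = 0.064693.
d = 0.348778 + 0.064693 = 0.413471.
Under a molecular clock d = 2μt, so t = d/(2μ) = 0.413471 / (2 × 0.034) = 6.08 Myr.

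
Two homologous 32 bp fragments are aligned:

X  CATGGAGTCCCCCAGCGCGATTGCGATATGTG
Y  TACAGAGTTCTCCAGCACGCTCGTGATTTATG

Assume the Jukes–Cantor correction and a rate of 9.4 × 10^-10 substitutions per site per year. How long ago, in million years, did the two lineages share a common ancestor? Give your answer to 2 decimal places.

The sequences differ at 11 of 32 sites, so p = 11/32 = 0.34375.
d = −(3/4) ln(1 − 4p/3) = −0.75 ln(1 − 0.458333) = −0.75 ln(0.541667)
  = −0.75 × (-0.613104) = 0.459828 substitutions/site.
Under a molecular clock d = 2μt, so t = d/(2μ) = 0.459828 / (2 × 9.4 × 10^-10) = 244.59 million years.

244.59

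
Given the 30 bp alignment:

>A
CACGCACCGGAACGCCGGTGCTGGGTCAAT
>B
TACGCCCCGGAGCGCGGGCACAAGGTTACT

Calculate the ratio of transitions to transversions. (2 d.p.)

1.50

Transitions are A↔G and C↔T; transversions are all other mismatches.
Transitions: 6. Transversions: 4.
R = 6/4 = 1.50.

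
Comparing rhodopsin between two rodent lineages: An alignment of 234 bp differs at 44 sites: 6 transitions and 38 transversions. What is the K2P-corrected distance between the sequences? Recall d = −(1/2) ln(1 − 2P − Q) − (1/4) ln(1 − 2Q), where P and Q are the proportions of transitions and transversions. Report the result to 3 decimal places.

0.218

P = 6/234 ≈ 0.025641 and Q = 38/234 ≈ 0.162393.
Under the Kimura two-parameter model, d = −½ ln(1 − 2P − Q) − ¼ ln(1 − 2Q).
1 − 2P − Q = 0.786325, giving −½ ln(0.786325) = 0.120193.
1 − 2Q = 0.675214, giving −¼ ln(0.675214) = 0.098181.
d = 0.120193 + 0.098181 = 0.218374.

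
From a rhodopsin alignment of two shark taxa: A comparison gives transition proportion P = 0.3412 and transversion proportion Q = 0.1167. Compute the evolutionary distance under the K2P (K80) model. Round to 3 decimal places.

0.869

Under the Kimura two-parameter model, d = −½ ln(1 − 2P − Q) − ¼ ln(1 − 2Q).
1 − 2P − Q = 0.2009, giving −½ ln(0.2009) = 0.802474.
1 − 2Q = 0.7666, giving −¼ ln(0.7666) = 0.066448.
d = 0.802474 + 0.066448 = 0.868922.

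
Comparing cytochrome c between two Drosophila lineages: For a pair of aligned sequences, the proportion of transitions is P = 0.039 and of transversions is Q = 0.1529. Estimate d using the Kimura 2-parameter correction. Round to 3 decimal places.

0.223

Under the Kimura two-parameter model, d = −½ ln(1 − 2P − Q) − ¼ ln(1 − 2Q).
1 − 2P − Q = 0.7691, giving −½ ln(0.7691) = 0.131267.
1 − 2Q = 0.6942, giving −¼ ln(0.6942) = 0.091249.
d = 0.131267 + 0.091249 = 0.222516.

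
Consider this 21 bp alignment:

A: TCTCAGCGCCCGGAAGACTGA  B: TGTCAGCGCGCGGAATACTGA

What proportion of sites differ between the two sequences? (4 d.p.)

0.1429

The sequences differ at 3 of 21 positions (sites 2, 10, 16).
p = 3/21 = 0.142857… ≈ 0.1429 (to 4 d.p.).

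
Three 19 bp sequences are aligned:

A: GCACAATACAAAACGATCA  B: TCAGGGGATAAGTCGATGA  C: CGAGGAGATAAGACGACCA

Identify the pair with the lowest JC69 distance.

A–B: 9/19 differ, p = 0.474, d = 0.749.
A–C: 8/19 differ, p = 0.421, d = 0.618.
B–C: 6/19 differ, p = 0.316, d = 0.410.
The smallest distance is between B and C.

B and C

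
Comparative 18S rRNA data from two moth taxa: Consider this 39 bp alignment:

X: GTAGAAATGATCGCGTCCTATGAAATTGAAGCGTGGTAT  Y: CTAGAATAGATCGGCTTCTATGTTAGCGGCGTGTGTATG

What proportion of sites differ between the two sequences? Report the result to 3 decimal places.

0.436

The sequences differ at 17 of 39 positions.
p = 17/39 = 0.435897… ≈ 0.436 (to 3 d.p.).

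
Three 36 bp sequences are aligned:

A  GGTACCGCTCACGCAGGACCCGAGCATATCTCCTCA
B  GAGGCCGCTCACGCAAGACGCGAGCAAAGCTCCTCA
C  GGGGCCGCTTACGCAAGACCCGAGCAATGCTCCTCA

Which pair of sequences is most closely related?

A–B: 7/36 differ, p = 0.194, d = 0.225.
A–C: 7/36 differ, p = 0.194, d = 0.225.
B–C: 4/36 differ, p = 0.111, d = 0.120.
The smallest distance is between B and C.

B and C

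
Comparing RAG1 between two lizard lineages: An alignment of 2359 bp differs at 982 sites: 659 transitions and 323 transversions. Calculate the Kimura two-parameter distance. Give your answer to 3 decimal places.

P = 659/2359 ≈ 0.279356 and Q = 323/2359 ≈ 0.136922.
Under the Kimura two-parameter model, d = −½ ln(1 − 2P − Q) − ¼ ln(1 − 2Q).
1 − 2P − Q = 0.304366, giving −½ ln(0.304366) = 0.594762.
1 − 2Q = 0.726156, giving −¼ ln(0.726156) = 0.079998.
d = 0.594762 + 0.079998 = 0.674760.

0.675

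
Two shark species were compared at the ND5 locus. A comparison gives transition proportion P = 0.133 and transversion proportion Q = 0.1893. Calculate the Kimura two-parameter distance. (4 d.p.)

0.4227

Under the Kimura two-parameter model, d = −½ ln(1 − 2P − Q) − ¼ ln(1 − 2Q).
1 − 2P − Q = 0.5447, giving −½ ln(0.5447) = 0.303760.
1 − 2Q = 0.6214, giving −¼ ln(0.6214) = 0.118945.
d = 0.303760 + 0.118945 = 0.422705.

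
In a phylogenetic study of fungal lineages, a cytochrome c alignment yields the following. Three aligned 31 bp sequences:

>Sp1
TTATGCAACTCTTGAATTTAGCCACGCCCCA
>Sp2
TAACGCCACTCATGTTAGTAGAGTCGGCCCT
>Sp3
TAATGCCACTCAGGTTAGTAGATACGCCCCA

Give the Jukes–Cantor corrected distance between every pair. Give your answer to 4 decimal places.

Sp1–Sp2: 13/31 sites differ → p ≈ 0.419355, d = −0.75 ln(1 − 0.55914) = 0.614271 ≈ 0.6143.
Sp1–Sp3: 10/31 sites differ → p ≈ 0.322581, d = −0.75 ln(1 − 0.430108) = 0.421731 ≈ 0.4217.
Sp2–Sp3: 6/31 sites differ → p ≈ 0.193548, d = −0.75 ln(1 − 0.258064) = 0.223869 ≈ 0.2239.

d(Sp1,Sp2) = 0.6143, d(Sp1,Sp3) = 0.4217, d(Sp2,Sp3) = 0.2239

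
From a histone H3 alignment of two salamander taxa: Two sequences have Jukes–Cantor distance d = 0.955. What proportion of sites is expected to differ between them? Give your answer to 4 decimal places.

p = (3/4)(1 − e^(−4d/3)) = 0.75 × (1 − e^(-1.273333)) = 0.75 × (1 − 0.279897) = 0.540077.

0.5401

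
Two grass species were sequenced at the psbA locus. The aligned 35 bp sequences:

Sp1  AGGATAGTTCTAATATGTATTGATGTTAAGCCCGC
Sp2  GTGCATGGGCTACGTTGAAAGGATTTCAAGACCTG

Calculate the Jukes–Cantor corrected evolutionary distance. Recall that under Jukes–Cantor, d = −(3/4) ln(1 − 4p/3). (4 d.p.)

0.8681

The sequences differ at 18 of 35 sites, so p = 18/35 ≈ 0.514286.
d = −(3/4) ln(1 − 4p/3) = −0.75 ln(1 − 0.685715) = −0.75 ln(0.314285)
  = −0.75 × (-1.157455) = 0.868091 substitutions/site.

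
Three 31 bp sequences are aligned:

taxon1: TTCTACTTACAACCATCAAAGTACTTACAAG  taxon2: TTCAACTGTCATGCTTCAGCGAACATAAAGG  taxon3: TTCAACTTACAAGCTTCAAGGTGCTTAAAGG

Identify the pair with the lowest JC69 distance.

taxon1 and taxon3

taxon1–taxon2: 12/31 differ, p = 0.387, d = 0.544.
taxon1–taxon3: 7/31 differ, p = 0.226, d = 0.269.
taxon2–taxon3: 8/31 differ, p = 0.258, d = 0.316.
The smallest distance is between taxon1 and taxon3.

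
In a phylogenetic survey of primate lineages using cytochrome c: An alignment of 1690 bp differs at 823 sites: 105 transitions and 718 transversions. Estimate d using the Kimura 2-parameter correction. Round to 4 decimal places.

P = 105/1690 ≈ 0.06213 and Q = 718/1690 ≈ 0.424852.
Under the Kimura two-parameter model, d = −½ ln(1 − 2P − Q) − ¼ ln(1 − 2Q).
1 − 2P − Q = 0.450888, giving −½ ln(0.450888) = 0.398268.
1 − 2Q = 0.150296, giving −¼ ln(0.150296) = 0.473787.
d = 0.398268 + 0.473787 = 0.872055.

0.8721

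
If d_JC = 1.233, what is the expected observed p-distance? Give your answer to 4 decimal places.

0.6051

p = (3/4)(1 − e^(−4d/3)) = 0.75 × (1 − e^(-1.644)) = 0.75 × (1 − 0.193206) = 0.605096.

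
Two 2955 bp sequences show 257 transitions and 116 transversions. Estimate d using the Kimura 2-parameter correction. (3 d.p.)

0.140

P = 257/2955 ≈ 0.086971 and Q = 116/2955 ≈ 0.039255.
Under the Kimura two-parameter model, d = −½ ln(1 − 2P − Q) − ¼ ln(1 − 2Q).
1 − 2P − Q = 0.786803, giving −½ ln(0.786803) = 0.119889.
1 − 2Q = 0.92149, giving −¼ ln(0.92149) = 0.020441.
d = 0.119889 + 0.020441 = 0.140330.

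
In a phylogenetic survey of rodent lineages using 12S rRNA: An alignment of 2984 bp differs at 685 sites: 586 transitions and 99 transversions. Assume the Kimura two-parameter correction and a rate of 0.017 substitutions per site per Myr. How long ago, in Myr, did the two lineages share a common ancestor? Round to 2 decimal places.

P = 586/2984 ≈ 0.196381 and Q = 99/2984 ≈ 0.033177.
Under the Kimura two-parameter model, d = −½ ln(1 − 2P − Q) − ¼ ln(1 − 2Q).
1 − 2P − Q = 0.574061, giving −½ ln(0.574061) = 0.277510.
1 − 2Q = 0.933646, giving −¼ ln(0.933646) = 0.017164.
d = 0.277510 + 0.017164 = 0.294674.
Under a molecular clock d = 2μt, so t = d/(2μ) = 0.294674 / (2 × 0.017) = 8.67 Myr.

8.67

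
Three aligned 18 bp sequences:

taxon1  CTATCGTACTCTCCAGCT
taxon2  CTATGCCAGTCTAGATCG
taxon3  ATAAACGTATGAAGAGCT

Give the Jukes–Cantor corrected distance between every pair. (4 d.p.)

d(taxon1,taxon2) = 0.6735, d(taxon1,taxon3) = 1.2648, d(taxon2,taxon3) = 1.0124

taxon1–taxon2: 8/18 sites differ → p ≈ 0.444444, d = −0.75 ln(1 − 0.592592) = 0.673455 ≈ 0.6735.
taxon1–taxon3: 11/18 sites differ → p ≈ 0.611111, d = −0.75 ln(1 − 0.814815) = 1.264800 ≈ 1.2648.
taxon2–taxon3: 10/18 sites differ → p ≈ 0.555556, d = −0.75 ln(1 − 0.740741) = 1.012446 ≈ 1.0124.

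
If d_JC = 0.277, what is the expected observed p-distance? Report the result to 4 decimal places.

0.2316

p = (3/4)(1 − e^(−4d/3)) = 0.75 × (1 − e^(-0.369333)) = 0.75 × (1 − 0.691195) = 0.231604.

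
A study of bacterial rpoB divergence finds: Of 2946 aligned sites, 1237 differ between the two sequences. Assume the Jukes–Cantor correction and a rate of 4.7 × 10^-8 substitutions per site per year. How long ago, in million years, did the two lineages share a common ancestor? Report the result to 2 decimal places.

6.55

p = 1237/2946 ≈ 0.419891.
d = −(3/4) ln(1 − 4p/3) = −0.75 ln(1 − 0.559855) = −0.75 ln(0.440145)
  = −0.75 × (-0.820651) = 0.615488 substitutions/site.
Under a molecular clock d = 2μt, so t = d/(2μ) = 0.615488 / (2 × 4.7 × 10^-8) = 6.55 million years.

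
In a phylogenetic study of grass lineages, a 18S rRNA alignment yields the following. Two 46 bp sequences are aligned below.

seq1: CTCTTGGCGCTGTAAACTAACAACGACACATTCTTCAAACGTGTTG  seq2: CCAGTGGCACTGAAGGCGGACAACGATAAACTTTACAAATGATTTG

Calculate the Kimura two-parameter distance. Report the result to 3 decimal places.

0.523

Of 46 sites, 9 differences are transitions and 8 are transversions, so P = 9/46 ≈ 0.195652 and Q = 8/46 ≈ 0.173913.
Under the Kimura two-parameter model, d = −½ ln(1 − 2P − Q) − ¼ ln(1 − 2Q).
1 − 2P − Q = 0.434783, giving −½ ln(0.434783) = 0.416454.
1 − 2Q = 0.652174, giving −¼ ln(0.652174) = 0.106861.
d = 0.416454 + 0.106861 = 0.523315.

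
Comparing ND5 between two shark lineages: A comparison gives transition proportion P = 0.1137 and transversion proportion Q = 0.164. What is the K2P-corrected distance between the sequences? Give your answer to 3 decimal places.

Under the Kimura two-parameter model, d = −½ ln(1 − 2P − Q) − ¼ ln(1 − 2Q).
1 − 2P − Q = 0.6086, giving −½ ln(0.6086) = 0.248297.
1 − 2Q = 0.672, giving −¼ ln(0.672) = 0.099374.
d = 0.248297 + 0.099374 = 0.347671.

0.348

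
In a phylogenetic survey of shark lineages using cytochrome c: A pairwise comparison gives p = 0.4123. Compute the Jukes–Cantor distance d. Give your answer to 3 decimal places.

0.598

d = −(3/4) ln(1 − 4p/3) = −0.75 ln(1 − 0.549733) = −0.75 ln(0.450267)
  = −0.75 × (-0.797915) = 0.598436 substitutions/site.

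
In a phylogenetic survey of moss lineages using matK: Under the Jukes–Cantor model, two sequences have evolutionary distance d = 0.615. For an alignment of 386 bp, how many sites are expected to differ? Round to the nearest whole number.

162

Invert JC69: p = (3/4)(1 − e^(−4d/3)) = 0.75 × (1 − e^(-0.82)) = 0.75 × (1 − 0.440432) = 0.419676.
Expected differing sites = pL ≈ 0.419676 × 386 = 161.994936 ≈ 162.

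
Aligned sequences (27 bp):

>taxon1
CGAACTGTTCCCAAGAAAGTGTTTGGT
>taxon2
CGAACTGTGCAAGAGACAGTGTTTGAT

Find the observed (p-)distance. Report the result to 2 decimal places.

The sequences differ at 6 of 27 positions (sites 9, 11, 12, 13, 17, 26).
p = 6/27 = 0.222222… ≈ 0.22 (to 2 d.p.).

0.22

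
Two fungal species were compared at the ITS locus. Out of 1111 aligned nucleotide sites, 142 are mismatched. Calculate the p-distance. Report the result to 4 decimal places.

0.1278

p = 142/1111 = 0.127812… ≈ 0.1278 (to 4 d.p.).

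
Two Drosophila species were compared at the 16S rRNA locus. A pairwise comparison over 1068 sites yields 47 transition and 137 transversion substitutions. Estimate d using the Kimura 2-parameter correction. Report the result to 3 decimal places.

0.196

P = 47/1068 ≈ 0.044007 and Q = 137/1068 ≈ 0.128277.
Under the Kimura two-parameter model, d = −½ ln(1 − 2P − Q) − ¼ ln(1 − 2Q).
1 − 2P − Q = 0.783709, giving −½ ln(0.783709) = 0.121859.
1 − 2Q = 0.743446, giving −¼ ln(0.743446) = 0.074115.
d = 0.121859 + 0.074115 = 0.195974.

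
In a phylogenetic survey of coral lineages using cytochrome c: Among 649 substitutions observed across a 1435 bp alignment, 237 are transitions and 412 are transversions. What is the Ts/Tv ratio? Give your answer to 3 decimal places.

0.575

R = 237/412 = 0.575242… ≈ 0.575 (to 3 d.p.).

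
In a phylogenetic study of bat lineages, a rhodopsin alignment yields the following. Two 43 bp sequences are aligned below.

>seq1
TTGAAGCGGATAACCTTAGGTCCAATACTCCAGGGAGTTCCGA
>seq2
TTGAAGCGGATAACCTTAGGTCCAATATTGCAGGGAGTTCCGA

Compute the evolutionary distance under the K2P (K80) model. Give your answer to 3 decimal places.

0.048

Of 43 sites, 1 differences are transitions and 1 are transversions, so P = 1/43 ≈ 0.023256 and Q = 1/43 ≈ 0.023256.
Under the Kimura two-parameter model, d = −½ ln(1 − 2P − Q) − ¼ ln(1 − 2Q).
1 − 2P − Q = 0.930232, giving −½ ln(0.930232) = 0.036161.
1 − 2Q = 0.953488, giving −¼ ln(0.953488) = 0.011907.
d = 0.036161 + 0.011907 = 0.048068.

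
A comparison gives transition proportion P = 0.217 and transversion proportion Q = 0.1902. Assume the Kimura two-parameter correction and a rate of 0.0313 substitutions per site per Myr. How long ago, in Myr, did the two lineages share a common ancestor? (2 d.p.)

Under the Kimura two-parameter model, d = −½ ln(1 − 2P − Q) − ¼ ln(1 − 2Q).
1 − 2P − Q = 0.3758, giving −½ ln(0.3758) = 0.489349.
1 − 2Q = 0.6196, giving −¼ ln(0.6196) = 0.119670.
d = 0.489349 + 0.119670 = 0.609019.
Under a molecular clock d = 2μt, so t = d/(2μ) = 0.609019 / (2 × 0.0313) = 9.73 Myr.

9.73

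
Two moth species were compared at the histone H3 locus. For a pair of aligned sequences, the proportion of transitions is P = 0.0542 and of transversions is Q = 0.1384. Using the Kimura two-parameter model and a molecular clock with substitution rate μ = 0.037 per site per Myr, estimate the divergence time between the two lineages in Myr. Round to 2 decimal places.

Under the Kimura two-parameter model, d = −½ ln(1 − 2P − Q) − ¼ ln(1 − 2Q).
1 − 2P − Q = 0.7532, giving −½ ln(0.7532) = 0.141712.
1 − 2Q = 0.7232, giving −¼ ln(0.7232) = 0.081017.
d = 0.141712 + 0.081017 = 0.222729.
Under a molecular clock d = 2μt, so t = d/(2μ) = 0.222729 / (2 × 0.037) = 3.01 Myr.

3.01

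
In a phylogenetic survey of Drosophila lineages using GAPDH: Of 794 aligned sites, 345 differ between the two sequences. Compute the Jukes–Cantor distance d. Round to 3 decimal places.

p = 345/794 ≈ 0.434509.
d = −(3/4) ln(1 − 4p/3) = −0.75 ln(1 − 0.579345) = −0.75 ln(0.420655)
  = −0.75 × (-0.865942) = 0.649457 substitutions/site.

0.649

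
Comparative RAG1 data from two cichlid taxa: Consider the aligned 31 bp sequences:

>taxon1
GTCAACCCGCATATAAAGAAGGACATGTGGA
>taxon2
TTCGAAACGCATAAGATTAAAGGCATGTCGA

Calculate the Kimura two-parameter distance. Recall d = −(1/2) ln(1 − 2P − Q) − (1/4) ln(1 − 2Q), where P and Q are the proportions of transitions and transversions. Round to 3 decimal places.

Of 31 sites, 4 differences are transitions and 7 are transversions, so P = 4/31 ≈ 0.129032 and Q = 7/31 ≈ 0.225806.
Under the Kimura two-parameter model, d = −½ ln(1 − 2P − Q) − ¼ ln(1 − 2Q).
1 − 2P − Q = 0.51613, giving −½ ln(0.51613) = 0.330698.
1 − 2Q = 0.548388, giving −¼ ln(0.548388) = 0.150193.
d = 0.330698 + 0.150193 = 0.480891.

0.481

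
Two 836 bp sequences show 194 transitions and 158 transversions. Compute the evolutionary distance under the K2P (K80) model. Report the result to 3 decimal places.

P = 194/836 ≈ 0.232057 and Q = 158/836 ≈ 0.188995.
Under the Kimura two-parameter model, d = −½ ln(1 − 2P − Q) − ¼ ln(1 − 2Q).
1 − 2P − Q = 0.346891, giving −½ ln(0.346891) = 0.529372.
1 − 2Q = 0.62201, giving −¼ ln(0.62201) = 0.118700.
d = 0.529372 + 0.118700 = 0.648072.

0.648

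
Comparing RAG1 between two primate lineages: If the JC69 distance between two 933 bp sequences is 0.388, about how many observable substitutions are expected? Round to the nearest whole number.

283

Invert JC69: p = (3/4)(1 − e^(−4d/3)) = 0.75 × (1 − e^(-0.517333)) = 0.75 × (1 − 0.596108) = 0.302919.
Expected differing sites = pL ≈ 0.302919 × 933 = 282.623427 ≈ 283.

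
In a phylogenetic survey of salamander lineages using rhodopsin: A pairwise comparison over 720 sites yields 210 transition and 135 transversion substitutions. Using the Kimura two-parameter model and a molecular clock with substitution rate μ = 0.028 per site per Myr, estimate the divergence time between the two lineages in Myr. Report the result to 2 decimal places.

15.25

P = 210/720 ≈ 0.291667 and Q = 135/720 = 0.1875.
Under the Kimura two-parameter model, d = −½ ln(1 − 2P − Q) − ¼ ln(1 − 2Q).
1 − 2P − Q = 0.229166, giving −½ ln(0.229166) = 0.736654.
1 − 2Q = 0.625, giving −¼ ln(0.625) = 0.117501.
d = 0.736654 + 0.117501 = 0.854155.
Under a molecular clock d = 2μt, so t = d/(2μ) = 0.854155 / (2 × 0.028) = 15.25 Myr.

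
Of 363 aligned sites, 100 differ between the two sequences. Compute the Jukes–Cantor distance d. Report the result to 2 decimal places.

0.34

p = 100/363 ≈ 0.275482.
d = −(3/4) ln(1 − 4p/3) = −0.75 ln(1 − 0.367309) = −0.75 ln(0.632691)
  = −0.75 × (-0.457773) = 0.343330 substitutions/site.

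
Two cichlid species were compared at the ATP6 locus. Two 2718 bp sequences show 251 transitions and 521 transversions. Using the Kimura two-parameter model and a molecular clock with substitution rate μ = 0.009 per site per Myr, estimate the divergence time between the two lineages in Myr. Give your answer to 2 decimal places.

19.83

P = 251/2718 ≈ 0.092347 and Q = 521/2718 ≈ 0.191685.
Under the Kimura two-parameter model, d = −½ ln(1 − 2P − Q) − ¼ ln(1 − 2Q).
1 − 2P − Q = 0.623621, giving −½ ln(0.623621) = 0.236106.
1 − 2Q = 0.61663, giving −¼ ln(0.61663) = 0.120872.
d = 0.236106 + 0.120872 = 0.356978.
Under a molecular clock d = 2μt, so t = d/(2μ) = 0.356978 / (2 × 0.009) = 19.83 Myr.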